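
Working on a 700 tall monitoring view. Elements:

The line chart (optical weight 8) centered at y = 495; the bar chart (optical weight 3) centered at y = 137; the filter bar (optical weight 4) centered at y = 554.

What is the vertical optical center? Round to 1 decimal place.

y ≈ 439.1

Weights sum to 8 + 3 + 4 = 15.
y: (8·495 + 3·137 + 4·554) / 15 = 6587 / 15 ≈ 439.13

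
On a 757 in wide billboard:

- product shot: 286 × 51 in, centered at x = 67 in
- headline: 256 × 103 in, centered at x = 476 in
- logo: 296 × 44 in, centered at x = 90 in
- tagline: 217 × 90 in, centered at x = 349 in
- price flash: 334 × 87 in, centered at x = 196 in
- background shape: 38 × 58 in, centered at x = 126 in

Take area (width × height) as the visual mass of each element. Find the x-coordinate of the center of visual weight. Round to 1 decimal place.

Areas → weights: product shot 286·51 = 14586, headline 256·103 = 26368, logo 296·44 = 13024, tagline 217·90 = 19530, price flash 334·87 = 29058, background shape 38·58 = 2204; Σw = 104770.
x: moment 27489632 / weight 104770 ≈ 262.38

x ≈ 262.4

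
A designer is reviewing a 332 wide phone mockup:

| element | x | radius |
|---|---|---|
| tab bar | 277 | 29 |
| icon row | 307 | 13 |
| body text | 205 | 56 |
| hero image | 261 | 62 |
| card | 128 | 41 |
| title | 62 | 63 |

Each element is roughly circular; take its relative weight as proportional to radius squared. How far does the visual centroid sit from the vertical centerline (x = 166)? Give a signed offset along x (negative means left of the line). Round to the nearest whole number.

r² weights: tab bar 29² = 841, icon row 13² = 169, body text 56² = 3136, hero image 62² = 3844, card 41² = 1681, title 63² = 3969. Total = 13640.
x: moment 2392250 / weight 13640 ≈ 175.38
Difference: 175.38 − 166 ≈ 9.38.

≈ 9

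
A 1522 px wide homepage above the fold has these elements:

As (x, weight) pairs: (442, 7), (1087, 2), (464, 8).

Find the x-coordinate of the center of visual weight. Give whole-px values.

Weights sum to 7 + 2 + 8 = 17.
Σw·x = 7·442 + 2·1087 + 8·464 = 8980, so x̄ = 8980/17 ≈ 528.24.

x ≈ 528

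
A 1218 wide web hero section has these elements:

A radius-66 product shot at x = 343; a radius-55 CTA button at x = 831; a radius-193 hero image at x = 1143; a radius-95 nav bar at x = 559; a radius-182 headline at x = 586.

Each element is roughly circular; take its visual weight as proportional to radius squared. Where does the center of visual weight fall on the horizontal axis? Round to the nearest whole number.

x ≈ 819

Weights ∝ r²: product shot 66² = 4356, CTA button 55² = 3025, hero image 193² = 37249, nav bar 95² = 9025, headline 182² = 33124; Σw = 86779.
x: (4356·343 + 3025·831 + 37249·1143 + 9025·559 + 33124·586) / 86779 = 71039129 / 86779 ≈ 818.62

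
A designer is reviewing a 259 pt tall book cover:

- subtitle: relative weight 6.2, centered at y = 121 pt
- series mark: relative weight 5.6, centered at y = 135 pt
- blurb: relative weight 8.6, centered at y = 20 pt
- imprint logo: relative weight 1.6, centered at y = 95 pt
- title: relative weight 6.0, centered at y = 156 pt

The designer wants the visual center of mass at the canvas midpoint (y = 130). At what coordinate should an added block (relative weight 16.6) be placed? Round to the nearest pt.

y ≈ 183

New total weight: (6.2 + 5.6 + 8.6 + 1.6 + 6.0) + 16.6 = 44.6.
y: target moment 44.6×130 = 5798.0; current 6.2·121 + 5.6·135 + 8.6·20 + 1.6·95 + 6.0·156 = 2766.2; the added block supplies 3031.8, so y = 3031.8/16.6 ≈ 182.64.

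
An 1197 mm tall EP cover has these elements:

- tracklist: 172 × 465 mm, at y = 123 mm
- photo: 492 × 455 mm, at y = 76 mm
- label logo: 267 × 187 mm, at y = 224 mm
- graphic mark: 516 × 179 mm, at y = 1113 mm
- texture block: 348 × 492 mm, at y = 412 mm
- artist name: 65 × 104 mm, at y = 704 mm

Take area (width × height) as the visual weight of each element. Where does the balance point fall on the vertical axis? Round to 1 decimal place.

Areas → weights: tracklist 172·465 = 79980, photo 492·455 = 223860, label logo 267·187 = 49929, graphic mark 516·179 = 92364, texture block 348·492 = 171216, artist name 65·104 = 6760; Σw = 624109.
y-moment: 79980·123 + 223860·76 + 49929·224 + 92364·1113 + 171216·412 + 6760·704 = 216136160; centroid 216136160/624109 ≈ 346.31.

y ≈ 346.3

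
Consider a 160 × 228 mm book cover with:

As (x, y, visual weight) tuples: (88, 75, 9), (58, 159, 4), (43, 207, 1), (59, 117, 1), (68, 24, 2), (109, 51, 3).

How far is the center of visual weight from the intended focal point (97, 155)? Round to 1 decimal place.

Weights sum to 9 + 4 + 1 + 1 + 2 + 3 = 20.
x: (9·88 + 4·58 + 1·43 + 1·59 + 2·68 + 3·109) / 20 = 1589 / 20 ≈ 79.45
y: (9·75 + 4·159 + 1·207 + 1·117 + 2·24 + 3·51) / 20 = 1836 / 20 ≈ 91.80
Offset from (97, 155): Δx ≈ -17.55, Δy ≈ -63.20; distance = √(Δx² + Δy²) ≈ 65.59.

≈ 65.6 mm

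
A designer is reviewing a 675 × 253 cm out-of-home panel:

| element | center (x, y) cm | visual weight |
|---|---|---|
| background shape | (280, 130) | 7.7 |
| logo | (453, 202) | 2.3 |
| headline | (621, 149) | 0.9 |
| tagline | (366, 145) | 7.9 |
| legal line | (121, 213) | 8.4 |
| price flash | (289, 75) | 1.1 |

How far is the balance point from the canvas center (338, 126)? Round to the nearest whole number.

Σw = 7.7 + 2.3 + 0.9 + 7.9 + 8.4 + 1.1 = 28.3.
x: moment 7982.5 / weight 28.3 ≈ 282.07
y: moment 4616.9 / weight 28.3 ≈ 163.14
Relative to (338, 126): Δ = (-55.93, 37.14); |Δ| = √(-55.93² + 37.14²) ≈ 67.14.

≈ 67 cm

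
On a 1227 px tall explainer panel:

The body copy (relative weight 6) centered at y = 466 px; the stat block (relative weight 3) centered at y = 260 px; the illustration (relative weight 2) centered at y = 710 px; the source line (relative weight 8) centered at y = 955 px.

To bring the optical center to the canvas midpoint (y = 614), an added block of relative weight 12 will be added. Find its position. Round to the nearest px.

y ≈ 533

With the added block, Σw becomes 6 + 3 + 2 + 8 + 12 = 31.
y: target moment 31×614 = 19034; current 6·466 + 3·260 + 2·710 + 8·955 = 12636; the added block supplies 6398, so y = 6398/12 ≈ 533.17.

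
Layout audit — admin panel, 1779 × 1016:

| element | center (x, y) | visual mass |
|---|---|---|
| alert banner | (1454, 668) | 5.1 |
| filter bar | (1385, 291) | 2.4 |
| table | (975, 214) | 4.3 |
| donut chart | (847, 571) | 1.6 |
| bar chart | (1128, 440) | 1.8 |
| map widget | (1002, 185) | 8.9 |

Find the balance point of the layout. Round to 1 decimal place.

Total weight = 5.1 + 2.4 + 4.3 + 1.6 + 1.8 + 8.9 = 24.1.
Σw·x = 5.1·1454 + 2.4·1385 + 4.3·975 + 1.6·847 + 1.8·1128 + 8.9·1002 = 27235.3, so x̄ = 27235.3/24.1 ≈ 1130.10.
Σw·y = 5.1·668 + 2.4·291 + 4.3·214 + 1.6·571 + 1.8·440 + 8.9·185 = 8377.5, so ȳ = 8377.5/24.1 ≈ 347.61.

(1130.1, 347.6)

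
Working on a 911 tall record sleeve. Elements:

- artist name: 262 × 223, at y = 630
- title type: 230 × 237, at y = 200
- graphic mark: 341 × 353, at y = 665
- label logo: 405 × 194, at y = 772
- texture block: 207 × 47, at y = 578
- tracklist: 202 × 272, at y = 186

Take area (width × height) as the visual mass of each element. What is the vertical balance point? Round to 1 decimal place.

y ≈ 542.4

Areas → weights: artist name 262·223 = 58426, title type 230·237 = 54510, graphic mark 341·353 = 120373, label logo 405·194 = 78570, texture block 207·47 = 9729, tracklist 202·272 = 54944; Σw = 376552.
y: (58426·630 + 54510·200 + 120373·665 + 78570·772 + 9729·578 + 54944·186) / 376552 = 204257411 / 376552 ≈ 542.44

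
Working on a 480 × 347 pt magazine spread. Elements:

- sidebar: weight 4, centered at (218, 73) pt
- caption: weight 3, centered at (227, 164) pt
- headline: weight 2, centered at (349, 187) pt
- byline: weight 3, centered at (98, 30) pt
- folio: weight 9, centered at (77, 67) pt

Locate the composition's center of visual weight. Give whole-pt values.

(154, 88)

Total weight = 4 + 3 + 2 + 3 + 9 = 21.
x-moment: 4·218 + 3·227 + 2·349 + 3·98 + 9·77 = 3238; centroid 3238/21 ≈ 154.19.
y-moment: 4·73 + 3·164 + 2·187 + 3·30 + 9·67 = 1851; centroid 1851/21 ≈ 88.14.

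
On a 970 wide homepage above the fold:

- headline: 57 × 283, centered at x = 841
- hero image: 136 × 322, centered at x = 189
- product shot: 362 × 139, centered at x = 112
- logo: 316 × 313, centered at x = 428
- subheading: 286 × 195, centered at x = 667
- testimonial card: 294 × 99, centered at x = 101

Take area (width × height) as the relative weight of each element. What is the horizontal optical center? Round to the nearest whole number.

x ≈ 374

Areas: headline 57·283 = 16131, hero image 136·322 = 43792, product shot 362·139 = 50318, logo 316·313 = 98908, subheading 286·195 = 55770, testimonial card 294·99 = 29106. Total weight = 294025.
x: moment 109949395 / weight 294025 ≈ 373.95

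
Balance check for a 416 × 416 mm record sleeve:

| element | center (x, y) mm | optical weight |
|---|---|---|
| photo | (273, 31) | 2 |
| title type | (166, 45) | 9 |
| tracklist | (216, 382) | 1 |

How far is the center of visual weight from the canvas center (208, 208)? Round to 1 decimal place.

Σw = 2 + 9 + 1 = 12.
x: (2·273 + 9·166 + 1·216) / 12 = 2256 / 12 ≈ 188.00
y: (2·31 + 9·45 + 1·382) / 12 = 849 / 12 ≈ 70.75
From (208, 208): dx = -20.00, dy = -137.25, so the distance is √(dx²+dy²) ≈ 138.70.

≈ 138.7 mm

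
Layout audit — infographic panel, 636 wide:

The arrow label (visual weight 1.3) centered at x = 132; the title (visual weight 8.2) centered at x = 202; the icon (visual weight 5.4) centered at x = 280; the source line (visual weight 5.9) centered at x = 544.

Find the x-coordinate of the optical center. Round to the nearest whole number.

x ≈ 315

Weights sum to 1.3 + 8.2 + 5.4 + 5.9 = 20.8.
x: (1.3·132 + 8.2·202 + 5.4·280 + 5.9·544) / 20.8 = 6549.6 / 20.8 ≈ 314.88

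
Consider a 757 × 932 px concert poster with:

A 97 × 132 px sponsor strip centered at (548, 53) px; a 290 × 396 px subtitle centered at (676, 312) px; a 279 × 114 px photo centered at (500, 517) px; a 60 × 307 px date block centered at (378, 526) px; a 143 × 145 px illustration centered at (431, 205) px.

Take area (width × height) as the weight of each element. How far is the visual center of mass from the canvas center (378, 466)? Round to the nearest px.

≈ 245 px

Areas → weights: sponsor strip 97·132 = 12804, subtitle 290·396 = 114840, photo 279·114 = 31806, date block 60·307 = 18420, illustration 143·145 = 20735; Σw = 198605.
x: (12804·548 + 114840·676 + 31806·500 + 18420·378 + 20735·431) / 198605 = 116450977 / 198605 ≈ 586.34
y: (12804·53 + 114840·312 + 31806·517 + 18420·526 + 20735·205) / 198605 = 66891989 / 198605 ≈ 336.81
From (378, 466): dx = 208.34, dy = -129.19, so the distance is √(dx²+dy²) ≈ 245.15.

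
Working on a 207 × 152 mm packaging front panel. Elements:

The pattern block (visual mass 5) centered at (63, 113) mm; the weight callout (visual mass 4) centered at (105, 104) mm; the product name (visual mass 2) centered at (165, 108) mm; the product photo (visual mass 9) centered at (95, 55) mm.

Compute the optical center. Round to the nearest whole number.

(96, 85)

Total weight = 5 + 4 + 2 + 9 = 20.
x: (5·63 + 4·105 + 2·165 + 9·95) / 20 = 1920 / 20 ≈ 96.00
y: (5·113 + 4·104 + 2·108 + 9·55) / 20 = 1692 / 20 ≈ 84.60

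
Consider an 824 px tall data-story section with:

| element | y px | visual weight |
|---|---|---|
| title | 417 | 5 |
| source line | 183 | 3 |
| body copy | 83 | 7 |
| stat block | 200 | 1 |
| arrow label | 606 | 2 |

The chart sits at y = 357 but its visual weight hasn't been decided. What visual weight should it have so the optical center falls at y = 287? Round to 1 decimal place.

w ≈ 7.7

Existing Σw = 18 (5 + 3 + 7 + 1 + 2); existing moment 5·417 + 3·183 + 7·83 + 1·200 + 2·606 = 4627.
Set Σw·y/Σw = 287: (4627 + 357w) = 287·(18 + w).
Solving: w = (287·18 − 4627) / (357 − 287) = 539 / 70 ≈ 7.70.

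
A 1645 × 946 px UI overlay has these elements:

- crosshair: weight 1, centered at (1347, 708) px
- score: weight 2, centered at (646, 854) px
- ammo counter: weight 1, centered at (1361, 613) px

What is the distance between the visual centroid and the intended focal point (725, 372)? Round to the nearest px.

≈ 473 px

Weights sum to 1 + 2 + 1 = 4.
x: (1·1347 + 2·646 + 1·1361) / 4 = 4000 / 4 ≈ 1000.00
y: (1·708 + 2·854 + 1·613) / 4 = 3029 / 4 ≈ 757.25
Offset from (725, 372): Δx ≈ 275.00, Δy ≈ 385.25; distance = √(Δx² + Δy²) ≈ 473.33.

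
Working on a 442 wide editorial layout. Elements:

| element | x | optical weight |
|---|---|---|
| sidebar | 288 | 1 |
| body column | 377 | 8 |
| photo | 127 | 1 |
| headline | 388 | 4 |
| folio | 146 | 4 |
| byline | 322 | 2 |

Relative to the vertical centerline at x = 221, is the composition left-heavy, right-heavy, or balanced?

right-heavy

Weights sum to 1 + 8 + 1 + 4 + 4 + 2 = 20.
x: (1·288 + 8·377 + 1·127 + 4·388 + 4·146 + 2·322) / 20 = 6211 / 20 ≈ 310.55
310.6 vs midline 221 → right-heavy.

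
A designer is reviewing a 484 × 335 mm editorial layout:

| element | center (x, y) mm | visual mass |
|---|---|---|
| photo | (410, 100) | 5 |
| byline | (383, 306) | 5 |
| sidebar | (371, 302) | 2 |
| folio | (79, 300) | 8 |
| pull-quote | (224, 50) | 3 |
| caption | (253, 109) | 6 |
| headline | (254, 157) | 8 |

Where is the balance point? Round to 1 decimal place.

(258.4, 191.7)

Σw = 5 + 5 + 2 + 8 + 3 + 6 + 8 = 37.
x: moment 9561 / weight 37 ≈ 258.41
Σw·y = 7094; ȳ = 7094/37 ≈ 191.73.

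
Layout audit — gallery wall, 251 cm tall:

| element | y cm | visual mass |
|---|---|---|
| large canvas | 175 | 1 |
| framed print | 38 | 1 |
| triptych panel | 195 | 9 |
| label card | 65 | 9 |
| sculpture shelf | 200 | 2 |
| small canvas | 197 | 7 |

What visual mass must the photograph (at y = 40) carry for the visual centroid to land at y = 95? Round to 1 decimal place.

Fixed elements: Σw = 1 + 1 + 9 + 9 + 2 + 7 = 29, Σw·y = 1·175 + 1·38 + 9·195 + 9·65 + 2·200 + 7·197 = 4332.
Balance at y = 95 requires (4332 + w·40) / (29 + w) = 95.
So w = (95·29 − 4332)/(40 − 95) = -1577/-55 ≈ 28.67.

w ≈ 28.7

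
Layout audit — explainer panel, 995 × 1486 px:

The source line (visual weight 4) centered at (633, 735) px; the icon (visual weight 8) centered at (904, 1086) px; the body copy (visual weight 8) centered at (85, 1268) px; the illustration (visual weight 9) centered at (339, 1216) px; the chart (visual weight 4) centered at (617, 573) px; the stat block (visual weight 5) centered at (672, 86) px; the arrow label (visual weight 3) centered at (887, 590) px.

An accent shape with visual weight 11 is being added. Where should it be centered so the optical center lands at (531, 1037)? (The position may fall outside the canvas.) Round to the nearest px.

After adding the accent shape, total weight = 4 + 8 + 8 + 9 + 4 + 5 + 3 + 11 = 52.
x: target moment 52×531 = 27612; current 4·633 + 8·904 + 8·85 + 9·339 + 4·617 + 5·672 + 3·887 = 21984; the accent shape supplies 5628, so x = 5628/11 ≈ 511.64.
y: target moment 52×1037 = 53924; current 4·735 + 8·1086 + 8·1268 + 9·1216 + 4·573 + 5·86 + 3·590 = 37208; the accent shape supplies 16716, so y = 16716/11 ≈ 1519.64.

(512, 1520)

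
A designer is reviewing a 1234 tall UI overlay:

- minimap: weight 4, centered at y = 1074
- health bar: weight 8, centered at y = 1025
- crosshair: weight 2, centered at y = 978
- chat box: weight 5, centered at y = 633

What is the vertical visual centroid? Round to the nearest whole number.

y ≈ 927

Total weight = 4 + 8 + 2 + 5 = 19.
y: (4·1074 + 8·1025 + 2·978 + 5·633) / 19 = 17617 / 19 ≈ 927.21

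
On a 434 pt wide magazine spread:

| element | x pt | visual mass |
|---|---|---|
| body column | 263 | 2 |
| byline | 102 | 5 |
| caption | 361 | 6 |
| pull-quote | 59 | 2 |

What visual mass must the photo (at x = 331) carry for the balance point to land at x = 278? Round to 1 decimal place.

Fixed elements: Σw = 2 + 5 + 6 + 2 = 15, Σw·x = 2·263 + 5·102 + 6·361 + 2·59 = 3320.
For the centroid to hit 278: (3320 + w·331) / (15 + w) = 278.
So w = (278·15 − 3320)/(331 − 278) = 850/53 ≈ 16.04.

w ≈ 16.0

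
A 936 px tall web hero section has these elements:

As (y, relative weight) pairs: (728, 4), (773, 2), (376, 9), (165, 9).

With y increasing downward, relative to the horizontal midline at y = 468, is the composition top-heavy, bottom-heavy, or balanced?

top-heavy

Σw = 4 + 2 + 9 + 9 = 24.
Σw·y = 4·728 + 2·773 + 9·376 + 9·165 = 9327, so ȳ = 9327/24 ≈ 388.62.
388.6 vs midline 468 → top-heavy.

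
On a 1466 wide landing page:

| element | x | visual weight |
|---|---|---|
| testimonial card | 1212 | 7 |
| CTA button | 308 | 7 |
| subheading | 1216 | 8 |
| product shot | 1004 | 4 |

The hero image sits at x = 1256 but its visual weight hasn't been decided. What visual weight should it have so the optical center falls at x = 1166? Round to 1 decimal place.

Fixed elements: Σw = 7 + 7 + 8 + 4 = 26, Σw·x = 7·1212 + 7·308 + 8·1216 + 4·1004 = 24384.
Balance at x = 1166 requires (24384 + w·1256) / (26 + w) = 1166.
Rearranging, w·(1256 − 1166) = 1166·26 − 24384 = 5932, so w ≈ 5932/90 = 65.91.

w ≈ 65.9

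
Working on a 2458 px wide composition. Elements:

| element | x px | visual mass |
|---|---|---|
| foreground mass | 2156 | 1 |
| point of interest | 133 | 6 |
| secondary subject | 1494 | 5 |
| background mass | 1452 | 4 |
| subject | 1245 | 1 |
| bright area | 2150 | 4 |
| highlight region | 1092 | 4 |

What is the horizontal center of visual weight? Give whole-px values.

Weights sum to 1 + 6 + 5 + 4 + 1 + 4 + 4 = 25.
x-moment: 1·2156 + 6·133 + 5·1494 + 4·1452 + 1·1245 + 4·2150 + 4·1092 = 30445; centroid 30445/25 ≈ 1217.80.

x ≈ 1218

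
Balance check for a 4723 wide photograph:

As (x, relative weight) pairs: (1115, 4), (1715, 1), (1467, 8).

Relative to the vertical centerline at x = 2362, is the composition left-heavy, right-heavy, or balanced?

Σw = 4 + 1 + 8 = 13.
Σw·x = 4·1115 + 1·1715 + 8·1467 = 17911, so x̄ = 17911/13 ≈ 1377.77.
Since 1377.8 is left of 2362, the composition reads left-heavy.

left-heavy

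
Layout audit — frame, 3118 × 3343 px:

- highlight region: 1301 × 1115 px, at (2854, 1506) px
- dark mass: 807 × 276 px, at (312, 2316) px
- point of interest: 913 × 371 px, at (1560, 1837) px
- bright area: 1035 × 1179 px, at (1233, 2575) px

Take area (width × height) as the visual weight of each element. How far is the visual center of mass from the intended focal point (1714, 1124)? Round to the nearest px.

Areas: highlight region 1301·1115 = 1450615, dark mass 807·276 = 222732, point of interest 913·371 = 338723, bright area 1035·1179 = 1220265. Total weight = 3232335.
x: (1450615·2854 + 222732·312 + 338723·1560 + 1220265·1233) / 3232335 = 6242542219 / 3232335 ≈ 1931.28
y: (1450615·1506 + 222732·2316 + 338723·1837 + 1220265·2575) / 3232335 = 6464890028 / 3232335 ≈ 2000.07
Offset from (1714, 1124): Δx ≈ 217.28, Δy ≈ 876.07; distance = √(Δx² + Δy²) ≈ 902.61.

≈ 903 px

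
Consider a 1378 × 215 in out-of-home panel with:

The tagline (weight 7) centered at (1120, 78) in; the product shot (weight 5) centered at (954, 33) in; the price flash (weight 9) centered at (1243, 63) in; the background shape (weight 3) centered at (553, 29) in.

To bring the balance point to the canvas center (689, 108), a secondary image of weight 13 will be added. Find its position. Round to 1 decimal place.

(2.8, 202.4)

After adding the secondary image, total weight = 7 + 5 + 9 + 3 + 13 = 37.
x: need Σw·x = 37·689 = 25493. Existing = 7·1120 + 5·954 + 9·1243 + 3·553 = 25456. Remainder 37 / 13 ≈ 2.85.
y: need Σw·y = 37·108 = 3996. Existing = 7·78 + 5·33 + 9·63 + 3·29 = 1365. Remainder 2631 / 13 ≈ 202.38.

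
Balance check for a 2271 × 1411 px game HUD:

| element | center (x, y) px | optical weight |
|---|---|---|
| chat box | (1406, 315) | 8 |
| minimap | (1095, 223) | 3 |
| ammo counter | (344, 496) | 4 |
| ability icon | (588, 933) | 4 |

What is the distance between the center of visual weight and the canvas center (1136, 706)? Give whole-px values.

≈ 295 px

Weights sum to 8 + 3 + 4 + 4 = 19.
x-moment: 8·1406 + 3·1095 + 4·344 + 4·588 = 18261; centroid 18261/19 ≈ 961.11.
y-moment: 8·315 + 3·223 + 4·496 + 4·933 = 8905; centroid 8905/19 ≈ 468.68.
Offset from (1136, 706): Δx ≈ -174.89, Δy ≈ -237.32; distance = √(Δx² + Δy²) ≈ 294.80.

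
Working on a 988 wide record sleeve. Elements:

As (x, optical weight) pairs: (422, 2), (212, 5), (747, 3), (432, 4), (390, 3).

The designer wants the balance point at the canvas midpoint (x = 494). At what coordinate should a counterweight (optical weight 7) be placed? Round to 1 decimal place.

x ≈ 687.6

After adding the counterweight, total weight = 2 + 5 + 3 + 4 + 3 + 7 = 24.
x: target moment 24×494 = 11856; current 2·422 + 5·212 + 3·747 + 4·432 + 3·390 = 7043; the counterweight supplies 4813, so x = 4813/7 ≈ 687.57.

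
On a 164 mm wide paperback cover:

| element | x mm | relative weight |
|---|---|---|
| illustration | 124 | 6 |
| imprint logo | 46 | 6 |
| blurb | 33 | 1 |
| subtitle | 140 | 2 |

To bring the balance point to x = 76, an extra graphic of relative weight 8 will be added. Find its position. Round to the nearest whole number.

x ≈ 52

With the extra graphic, Σw becomes 6 + 6 + 1 + 2 + 8 = 23.
x: need Σw·x = 23·76 = 1748. Existing = 6·124 + 6·46 + 1·33 + 2·140 = 1333. Remainder 415 / 8 ≈ 51.88.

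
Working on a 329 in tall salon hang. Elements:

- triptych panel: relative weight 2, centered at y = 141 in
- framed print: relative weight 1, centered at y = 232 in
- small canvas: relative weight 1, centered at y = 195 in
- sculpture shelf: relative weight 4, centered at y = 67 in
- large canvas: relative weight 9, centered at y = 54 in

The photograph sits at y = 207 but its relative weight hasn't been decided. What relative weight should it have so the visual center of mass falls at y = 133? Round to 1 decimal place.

w ≈ 10.8

Known weights sum to 2 + 1 + 1 + 4 + 9 = 17; their moment is 2·141 + 1·232 + 1·195 + 4·67 + 9·54 = 1463.
Set Σw·y/Σw = 133: (1463 + 207w) = 133·(17 + w).
Rearranging, w·(207 − 133) = 133·17 − 1463 = 798, so w ≈ 798/74 = 10.78.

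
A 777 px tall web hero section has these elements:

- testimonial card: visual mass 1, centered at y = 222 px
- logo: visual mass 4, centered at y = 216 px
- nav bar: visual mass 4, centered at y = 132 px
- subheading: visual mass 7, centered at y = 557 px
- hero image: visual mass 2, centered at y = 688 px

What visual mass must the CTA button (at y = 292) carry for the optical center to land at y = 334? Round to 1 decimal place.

w ≈ 20.9

Fixed elements: Σw = 1 + 4 + 4 + 7 + 2 = 18, Σw·y = 1·222 + 4·216 + 4·132 + 7·557 + 2·688 = 6889.
Balance at y = 334 requires (6889 + w·292) / (18 + w) = 334.
Solving: w = (334·18 − 6889) / (292 − 334) = -877 / -42 ≈ 20.88.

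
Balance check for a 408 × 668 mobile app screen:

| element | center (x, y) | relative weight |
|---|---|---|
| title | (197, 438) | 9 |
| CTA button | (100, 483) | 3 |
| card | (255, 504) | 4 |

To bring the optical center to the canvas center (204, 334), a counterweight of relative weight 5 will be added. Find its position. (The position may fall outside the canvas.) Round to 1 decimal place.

With the counterweight, Σw becomes 9 + 3 + 4 + 5 = 21.
x: need Σw·x = 21·204 = 4284. Existing = 9·197 + 3·100 + 4·255 = 3093. Remainder 1191 / 5 ≈ 238.20.
y: need Σw·y = 21·334 = 7014. Existing = 9·438 + 3·483 + 4·504 = 7407. Remainder -393 / 5 ≈ -78.60.

(238.2, -78.6)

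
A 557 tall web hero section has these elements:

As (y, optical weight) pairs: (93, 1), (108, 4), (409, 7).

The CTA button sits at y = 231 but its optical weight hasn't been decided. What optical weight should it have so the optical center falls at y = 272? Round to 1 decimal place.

w ≈ 3.0

Fixed elements: Σw = 1 + 4 + 7 = 12, Σw·y = 1·93 + 4·108 + 7·409 = 3388.
For the centroid to hit 272: (3388 + w·231) / (12 + w) = 272.
Solving: w = (272·12 − 3388) / (231 − 272) = -124 / -41 ≈ 3.02.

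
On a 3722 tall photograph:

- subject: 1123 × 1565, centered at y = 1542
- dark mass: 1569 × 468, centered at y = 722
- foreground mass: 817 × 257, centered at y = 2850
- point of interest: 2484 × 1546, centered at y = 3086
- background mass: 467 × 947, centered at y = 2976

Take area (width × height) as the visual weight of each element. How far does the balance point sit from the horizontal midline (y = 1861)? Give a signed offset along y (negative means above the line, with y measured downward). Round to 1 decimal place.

Taking area as weight: subject 1123·1565 = 1757495, dark mass 1569·468 = 734292, foreground mass 817·257 = 209969, point of interest 2484·1546 = 3840264, background mass 467·947 = 442249. Sum 6984269.
y-moment: 1757495·1542 + 734292·722 + 209969·2850 + 3840264·3086 + 442249·2976 = 17005815492; centroid 17005815492/6984269 ≈ 2434.87.
Against y = 1861, that's 2434.87 − 1861 = 573.87.

≈ 573.9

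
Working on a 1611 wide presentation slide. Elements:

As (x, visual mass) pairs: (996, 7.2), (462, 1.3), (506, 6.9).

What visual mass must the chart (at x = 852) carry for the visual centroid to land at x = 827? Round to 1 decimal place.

w ≈ 58.9

Existing Σw = 15.4 (7.2 + 1.3 + 6.9); existing moment 7.2·996 + 1.3·462 + 6.9·506 = 11263.2.
For the centroid to hit 827: (11263.2 + w·852) / (15.4 + w) = 827.
So w = (827·15.4 − 11263.2)/(852 − 827) = 1472.6/25 ≈ 58.90.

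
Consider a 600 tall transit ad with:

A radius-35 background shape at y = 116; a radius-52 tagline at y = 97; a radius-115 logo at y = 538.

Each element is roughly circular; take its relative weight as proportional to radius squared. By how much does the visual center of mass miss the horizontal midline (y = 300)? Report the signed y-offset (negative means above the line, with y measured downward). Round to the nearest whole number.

≈ 138

r² weights: background shape 35² = 1225, tagline 52² = 2704, logo 115² = 13225. Total = 17154.
y: (1225·116 + 2704·97 + 13225·538) / 17154 = 7519438 / 17154 ≈ 438.35
Against y = 300, that's 438.35 − 300 = 138.35.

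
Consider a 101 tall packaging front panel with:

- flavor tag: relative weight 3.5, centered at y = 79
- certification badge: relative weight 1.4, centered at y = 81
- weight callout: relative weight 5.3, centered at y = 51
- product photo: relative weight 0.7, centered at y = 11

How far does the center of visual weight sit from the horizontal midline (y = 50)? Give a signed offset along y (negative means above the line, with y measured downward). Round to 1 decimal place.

Weights sum to 3.5 + 1.4 + 5.3 + 0.7 = 10.9.
y: (3.5·79 + 1.4·81 + 5.3·51 + 0.7·11) / 10.9 = 667.9 / 10.9 ≈ 61.28
Offset from y = 50: 61.28 − 50 ≈ 11.28.

≈ 11.3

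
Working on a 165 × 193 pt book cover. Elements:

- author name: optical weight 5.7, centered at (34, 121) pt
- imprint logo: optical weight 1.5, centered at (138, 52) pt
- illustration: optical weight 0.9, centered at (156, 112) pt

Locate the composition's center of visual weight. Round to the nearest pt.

Σw = 5.7 + 1.5 + 0.9 = 8.1.
x-moment: 5.7·34 + 1.5·138 + 0.9·156 = 541.2; centroid 541.2/8.1 ≈ 66.81.
y-moment: 5.7·121 + 1.5·52 + 0.9·112 = 868.5; centroid 868.5/8.1 ≈ 107.22.

(67, 107)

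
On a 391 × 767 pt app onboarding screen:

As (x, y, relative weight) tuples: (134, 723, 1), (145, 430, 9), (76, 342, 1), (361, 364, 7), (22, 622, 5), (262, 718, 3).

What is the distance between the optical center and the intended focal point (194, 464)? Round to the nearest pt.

Total weight = 1 + 9 + 1 + 7 + 5 + 3 = 26.
Σw·x = 1·134 + 9·145 + 1·76 + 7·361 + 5·22 + 3·262 = 4938, so x̄ = 4938/26 ≈ 189.92.
Σw·y = 1·723 + 9·430 + 1·342 + 7·364 + 5·622 + 3·718 = 12747, so ȳ = 12747/26 ≈ 490.27.
Offset from (194, 464): Δx ≈ -4.08, Δy ≈ 26.27; distance = √(Δx² + Δy²) ≈ 26.58.

≈ 27 pt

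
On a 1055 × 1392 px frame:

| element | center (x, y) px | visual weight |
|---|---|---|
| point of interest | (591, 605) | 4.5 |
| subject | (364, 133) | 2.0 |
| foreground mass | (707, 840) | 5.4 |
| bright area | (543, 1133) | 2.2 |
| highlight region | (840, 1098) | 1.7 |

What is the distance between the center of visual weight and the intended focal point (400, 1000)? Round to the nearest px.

Total weight = 4.5 + 2.0 + 5.4 + 2.2 + 1.7 = 15.8.
x: (4.5·591 + 2.0·364 + 5.4·707 + 2.2·543 + 1.7·840) / 15.8 = 9827.9 / 15.8 ≈ 622.02
y: (4.5·605 + 2.0·133 + 5.4·840 + 2.2·1133 + 1.7·1098) / 15.8 = 11883.7 / 15.8 ≈ 752.13
Relative to (400, 1000): Δ = (222.02, -247.87); |Δ| = √(222.02² + -247.87²) ≈ 332.76.

≈ 333 px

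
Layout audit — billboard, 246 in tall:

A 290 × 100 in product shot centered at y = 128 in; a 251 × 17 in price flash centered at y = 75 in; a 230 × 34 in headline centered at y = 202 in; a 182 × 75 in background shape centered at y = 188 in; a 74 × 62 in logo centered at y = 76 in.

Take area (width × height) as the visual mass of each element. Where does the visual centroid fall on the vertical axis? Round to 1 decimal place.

Areas: product shot 290·100 = 29000, price flash 251·17 = 4267, headline 230·34 = 7820, background shape 182·75 = 13650, logo 74·62 = 4588. Total weight = 59325.
y-moment: 29000·128 + 4267·75 + 7820·202 + 13650·188 + 4588·76 = 8526553; centroid 8526553/59325 ≈ 143.73.

y ≈ 143.7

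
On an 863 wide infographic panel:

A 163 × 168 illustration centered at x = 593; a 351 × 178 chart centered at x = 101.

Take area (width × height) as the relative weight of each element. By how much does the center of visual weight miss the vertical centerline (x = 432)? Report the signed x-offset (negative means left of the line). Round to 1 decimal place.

Taking area as weight: illustration 163·168 = 27384, chart 351·178 = 62478. Sum 89862.
Σw·x = 27384·593 + 62478·101 = 22548990, so x̄ = 22548990/89862 ≈ 250.93.
Offset from x = 432: 250.93 − 432 ≈ -181.07.

≈ -181.1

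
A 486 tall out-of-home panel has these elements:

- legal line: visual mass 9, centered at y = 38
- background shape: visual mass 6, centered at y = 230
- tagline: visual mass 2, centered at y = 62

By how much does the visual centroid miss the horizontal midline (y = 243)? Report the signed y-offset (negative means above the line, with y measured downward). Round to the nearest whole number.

≈ -134

Total weight = 9 + 6 + 2 = 17.
y: (9·38 + 6·230 + 2·62) / 17 = 1846 / 17 ≈ 108.59
Offset from y = 243: 108.59 − 243 ≈ -134.41.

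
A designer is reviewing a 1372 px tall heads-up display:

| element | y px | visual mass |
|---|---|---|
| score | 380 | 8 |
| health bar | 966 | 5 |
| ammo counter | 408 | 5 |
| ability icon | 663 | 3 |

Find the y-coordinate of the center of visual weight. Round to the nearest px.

Total weight = 8 + 5 + 5 + 3 = 21.
y-moment: 8·380 + 5·966 + 5·408 + 3·663 = 11899; centroid 11899/21 ≈ 566.62.

y ≈ 567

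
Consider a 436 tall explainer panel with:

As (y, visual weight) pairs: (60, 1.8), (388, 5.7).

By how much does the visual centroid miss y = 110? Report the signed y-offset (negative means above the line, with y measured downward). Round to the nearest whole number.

≈ 199

Weights sum to 1.8 + 5.7 = 7.5.
y: (1.8·60 + 5.7·388) / 7.5 = 2319.6 / 7.5 ≈ 309.28
Difference: 309.28 − 110 ≈ 199.28.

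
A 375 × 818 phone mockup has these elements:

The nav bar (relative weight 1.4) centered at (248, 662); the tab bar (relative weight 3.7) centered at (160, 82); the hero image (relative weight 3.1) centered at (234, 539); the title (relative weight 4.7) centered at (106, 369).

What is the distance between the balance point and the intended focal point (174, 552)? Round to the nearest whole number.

Total weight = 1.4 + 3.7 + 3.1 + 4.7 = 12.9.
Σw·x = 1.4·248 + 3.7·160 + 3.1·234 + 4.7·106 = 2162.8, so x̄ = 2162.8/12.9 ≈ 167.66.
Σw·y = 1.4·662 + 3.7·82 + 3.1·539 + 4.7·369 = 4635.4, so ȳ = 4635.4/12.9 ≈ 359.33.
Relative to (174, 552): Δ = (-6.34, -192.67); |Δ| = √(-6.34² + -192.67²) ≈ 192.77.

≈ 193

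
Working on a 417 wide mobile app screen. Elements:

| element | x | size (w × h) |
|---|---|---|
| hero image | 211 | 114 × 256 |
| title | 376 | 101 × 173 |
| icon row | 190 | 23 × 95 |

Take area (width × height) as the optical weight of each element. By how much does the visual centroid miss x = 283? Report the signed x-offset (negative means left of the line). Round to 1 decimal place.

≈ -13.9

Taking area as weight: hero image 114·256 = 29184, title 101·173 = 17473, icon row 23·95 = 2185. Sum 48842.
x-moment: 29184·211 + 17473·376 + 2185·190 = 13142822; centroid 13142822/48842 ≈ 269.09.
Offset from x = 283: 269.09 − 283 ≈ -13.91.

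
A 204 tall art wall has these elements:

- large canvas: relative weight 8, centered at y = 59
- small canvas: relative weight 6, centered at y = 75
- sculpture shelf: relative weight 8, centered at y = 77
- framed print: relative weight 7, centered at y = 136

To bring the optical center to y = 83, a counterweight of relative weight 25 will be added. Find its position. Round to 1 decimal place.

y ≈ 79.7

New total weight: (8 + 6 + 8 + 7) + 25 = 54.
y: target moment 54×83 = 4482; current 8·59 + 6·75 + 8·77 + 7·136 = 2490; the counterweight supplies 1992, so y = 1992/25 ≈ 79.68.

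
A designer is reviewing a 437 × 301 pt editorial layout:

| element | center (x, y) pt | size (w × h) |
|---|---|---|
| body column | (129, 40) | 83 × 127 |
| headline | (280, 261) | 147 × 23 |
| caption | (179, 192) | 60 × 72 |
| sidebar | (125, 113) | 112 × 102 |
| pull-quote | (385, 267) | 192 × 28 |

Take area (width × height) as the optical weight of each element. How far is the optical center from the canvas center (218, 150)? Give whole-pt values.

≈ 32 pt

Taking area as weight: body column 83·127 = 10541, headline 147·23 = 3381, caption 60·72 = 4320, sidebar 112·102 = 11424, pull-quote 192·28 = 5376. Sum 35042.
x-moment: 10541·129 + 3381·280 + 4320·179 + 11424·125 + 5376·385 = 6577509; centroid 6577509/35042 ≈ 187.70.
y-moment: 10541·40 + 3381·261 + 4320·192 + 11424·113 + 5376·267 = 4859825; centroid 4859825/35042 ≈ 138.69.
Offset from (218, 150): Δx ≈ -30.30, Δy ≈ -11.31; distance = √(Δx² + Δy²) ≈ 32.34.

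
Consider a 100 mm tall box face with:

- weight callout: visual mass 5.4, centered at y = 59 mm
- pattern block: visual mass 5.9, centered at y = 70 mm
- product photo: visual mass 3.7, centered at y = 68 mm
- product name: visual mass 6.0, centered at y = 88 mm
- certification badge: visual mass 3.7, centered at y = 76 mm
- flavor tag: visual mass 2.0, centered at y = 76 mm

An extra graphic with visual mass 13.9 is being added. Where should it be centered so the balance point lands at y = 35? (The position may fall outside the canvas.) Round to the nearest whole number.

y ≈ -38

After adding the extra graphic, total weight = 5.4 + 5.9 + 3.7 + 6.0 + 3.7 + 2.0 + 13.9 = 40.6.
Along y: (1944.4 + 13.9·y) / 40.6 = 35 (existing moment 5.4·59 + 5.9·70 + 3.7·68 + 6.0·88 + 3.7·76 + 2.0·76 = 1944.4) ⇒ y = (1421.0 − 1944.4) / 13.9 ≈ -37.65.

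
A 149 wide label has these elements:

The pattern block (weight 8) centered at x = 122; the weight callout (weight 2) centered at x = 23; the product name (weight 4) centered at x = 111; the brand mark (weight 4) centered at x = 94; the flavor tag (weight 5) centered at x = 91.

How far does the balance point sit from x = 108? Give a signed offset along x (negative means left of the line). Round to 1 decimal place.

≈ -8.1

Weights sum to 8 + 2 + 4 + 4 + 5 = 23.
x-moment: 8·122 + 2·23 + 4·111 + 4·94 + 5·91 = 2297; centroid 2297/23 ≈ 99.87.
Difference: 99.87 − 108 ≈ -8.13.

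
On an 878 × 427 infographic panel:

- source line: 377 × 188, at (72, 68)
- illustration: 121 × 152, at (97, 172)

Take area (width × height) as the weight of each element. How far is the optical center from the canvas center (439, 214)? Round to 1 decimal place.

≈ 382.7

Taking area as weight: source line 377·188 = 70876, illustration 121·152 = 18392. Sum 89268.
x: (70876·72 + 18392·97) / 89268 = 6887096 / 89268 ≈ 77.15
y: (70876·68 + 18392·172) / 89268 = 7982992 / 89268 ≈ 89.43
From (439, 214): dx = -361.85, dy = -124.57, so the distance is √(dx²+dy²) ≈ 382.69.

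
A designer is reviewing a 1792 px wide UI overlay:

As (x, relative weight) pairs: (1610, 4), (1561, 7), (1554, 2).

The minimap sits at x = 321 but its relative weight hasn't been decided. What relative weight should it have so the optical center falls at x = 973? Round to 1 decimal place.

w ≈ 12.0

Existing Σw = 13 (4 + 7 + 2); existing moment 4·1610 + 7·1561 + 2·1554 = 20475.
Balance at x = 973 requires (20475 + w·321) / (13 + w) = 973.
Rearranging, w·(321 − 973) = 973·13 − 20475 = -7826, so w ≈ -7826/-652 = 12.00.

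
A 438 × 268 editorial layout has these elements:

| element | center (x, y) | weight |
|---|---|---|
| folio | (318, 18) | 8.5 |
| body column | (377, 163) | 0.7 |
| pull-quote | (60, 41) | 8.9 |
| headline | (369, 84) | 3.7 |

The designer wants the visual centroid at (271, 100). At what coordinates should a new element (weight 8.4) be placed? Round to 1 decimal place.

After adding the new element, total weight = 8.5 + 0.7 + 8.9 + 3.7 + 8.4 = 30.2.
x: target moment 30.2×271 = 8184.2; current 8.5·318 + 0.7·377 + 8.9·60 + 3.7·369 = 4866.2; the new element supplies 3318.0, so x = 3318.0/8.4 ≈ 395.00.
y: target moment 30.2×100 = 3020.0; current 8.5·18 + 0.7·163 + 8.9·41 + 3.7·84 = 942.8; the new element supplies 2077.2, so y = 2077.2/8.4 ≈ 247.29.

(395.0, 247.3)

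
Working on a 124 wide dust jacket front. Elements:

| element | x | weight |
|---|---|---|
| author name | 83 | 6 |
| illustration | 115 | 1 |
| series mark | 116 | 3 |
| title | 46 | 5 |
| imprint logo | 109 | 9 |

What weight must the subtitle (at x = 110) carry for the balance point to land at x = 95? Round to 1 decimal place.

w ≈ 7.2

Existing Σw = 24 (6 + 1 + 3 + 5 + 9); existing moment 6·83 + 1·115 + 3·116 + 5·46 + 9·109 = 2172.
Set Σw·x/Σw = 95: (2172 + 110w) = 95·(24 + w).
Rearranging, w·(110 − 95) = 95·24 − 2172 = 108, so w ≈ 108/15 = 7.20.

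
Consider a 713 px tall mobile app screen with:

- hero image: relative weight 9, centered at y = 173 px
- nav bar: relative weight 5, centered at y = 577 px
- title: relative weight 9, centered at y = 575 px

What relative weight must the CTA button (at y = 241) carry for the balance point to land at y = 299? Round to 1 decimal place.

w ≈ 47.2

Fixed elements: Σw = 9 + 5 + 9 = 23, Σw·y = 9·173 + 5·577 + 9·575 = 9617.
For the centroid to hit 299: (9617 + w·241) / (23 + w) = 299.
Solving: w = (299·23 − 9617) / (241 − 299) = -2740 / -58 ≈ 47.24.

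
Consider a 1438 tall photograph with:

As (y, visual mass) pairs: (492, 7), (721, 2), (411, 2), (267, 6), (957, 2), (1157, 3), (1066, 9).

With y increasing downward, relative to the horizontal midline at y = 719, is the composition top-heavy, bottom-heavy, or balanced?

balanced

Σw = 7 + 2 + 2 + 6 + 2 + 3 + 9 = 31.
Σw·y = 22289; ȳ = 22289/31 ≈ 719.00.
That equals the midline 719 — balanced.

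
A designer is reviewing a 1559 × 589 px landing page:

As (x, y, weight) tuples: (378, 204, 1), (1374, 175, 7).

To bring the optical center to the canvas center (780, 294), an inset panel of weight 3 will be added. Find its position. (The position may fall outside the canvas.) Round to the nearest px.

New total weight: (1 + 7) + 3 = 11.
x: target moment 11×780 = 8580; current 1·378 + 7·1374 = 9996; the inset panel supplies -1416, so x = -1416/3 ≈ -472.00.
y: target moment 11×294 = 3234; current 1·204 + 7·175 = 1429; the inset panel supplies 1805, so y = 1805/3 ≈ 601.67.

(-472, 602)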